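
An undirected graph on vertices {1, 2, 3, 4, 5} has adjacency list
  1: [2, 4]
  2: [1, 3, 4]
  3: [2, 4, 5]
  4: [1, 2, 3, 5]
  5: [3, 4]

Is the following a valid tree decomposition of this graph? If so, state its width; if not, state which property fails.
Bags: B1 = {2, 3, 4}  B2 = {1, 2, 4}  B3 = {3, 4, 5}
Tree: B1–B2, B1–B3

Yes; width 2.

Checking the three conditions: (i) the bags cover all of {1, 2, 3, 4, 5}; (ii) for each edge, some bag contains both endpoints; (iii) the bags containing any fixed vertex form a subtree. All hold, so the decomposition is valid with width 3 − 1 = 2.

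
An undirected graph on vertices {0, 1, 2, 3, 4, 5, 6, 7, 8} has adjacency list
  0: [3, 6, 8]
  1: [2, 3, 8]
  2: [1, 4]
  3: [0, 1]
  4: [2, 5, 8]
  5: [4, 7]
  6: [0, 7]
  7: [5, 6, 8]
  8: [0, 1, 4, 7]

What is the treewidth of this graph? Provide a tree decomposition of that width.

The largest bag has 4 vertices, giving width 3; this decomposition certifies tw(G) ≤ 3. For the lower bound: the 4 vertex sets {0,3,6}, {7}, {8}, {1,2,4,5} are disjoint, each induces a connected subgraph, and every pair is joined by at least one edge of G. Contracting each set to a single vertex therefore yields K_{4} as a minor, and since treewidth is minor-monotone, tw(G) ≥ tw(K_{4}) = 3. Therefore the treewidth is 3.

Treewidth 3.
One optimal decomposition is:
Bags: B1 = {0, 3, 6, 7}  B2 = {0, 3, 7, 8}  B3 = {1, 3, 7, 8}  B4 = {1, 5, 7, 8}  B5 = {1, 4, 5, 8}  B6 = {1, 2, 4, 5}
Tree: B1–B2, B2–B3, B3–B4, B4–B5, B5–B6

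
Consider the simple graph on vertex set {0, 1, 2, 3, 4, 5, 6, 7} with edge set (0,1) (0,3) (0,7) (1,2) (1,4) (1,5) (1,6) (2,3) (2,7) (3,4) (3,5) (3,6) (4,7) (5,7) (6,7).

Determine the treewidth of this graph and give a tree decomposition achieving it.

The largest bag has 4 vertices, giving width 3; this decomposition certifies tw(G) ≤ 3. For the lower bound: the 4 vertex sets {1,6}, {2,7}, {3}, {0} are disjoint, each induces a connected subgraph, and every pair is joined by at least one edge of G. Contracting each set to a single vertex therefore yields K_{4} as a minor, and since treewidth is minor-monotone, tw(G) ≥ tw(K_{4}) = 3. Combining the bounds, tw(G) = 3.

Treewidth 3.
One such decomposition:
Bags: B1 = {1, 3, 6, 7}  B2 = {1, 2, 3, 7}  B3 = {0, 1, 3, 7}  B4 = {1, 3, 4, 7}  B5 = {1, 3, 5, 7}
Tree: B1–B2, B2–B3, B3–B4, B4–B5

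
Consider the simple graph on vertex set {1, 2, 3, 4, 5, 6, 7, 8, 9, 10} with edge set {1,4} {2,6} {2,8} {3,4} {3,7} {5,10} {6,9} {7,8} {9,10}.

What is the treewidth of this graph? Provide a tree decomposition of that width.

Treewidth 1.
Bags: B1 = {1, 4}  B2 = {3, 4}  B3 = {3, 7}  B4 = {7, 8}  B5 = {2, 8}  B6 = {2, 6}  B7 = {6, 9}  B8 = {9, 10}  B9 = {5, 10}
Tree: B1–B2, B2–B3, B3–B4, B4–B5, B5–B6, B6–B7, B7–B8, B8–B9

Every bag has size at most 2, so the width is 2 − 1 = 1 and tw(G) ≤ 1. Any graph with an edge has treewidth ≥ 1, and G has the edge 1–4. The upper and lower bounds meet at 1, so that is the treewidth.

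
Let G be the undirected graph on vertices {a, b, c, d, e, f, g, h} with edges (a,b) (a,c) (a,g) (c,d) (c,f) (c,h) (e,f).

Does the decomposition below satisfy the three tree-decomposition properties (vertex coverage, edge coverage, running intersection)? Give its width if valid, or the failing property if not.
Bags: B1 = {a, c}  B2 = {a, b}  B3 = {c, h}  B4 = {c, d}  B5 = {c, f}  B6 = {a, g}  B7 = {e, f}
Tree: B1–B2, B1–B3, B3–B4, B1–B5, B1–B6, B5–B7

Checking the three conditions: (i) the bags cover all of {a, b, c, d, e, f, g, h}; (ii) for each edge, some bag contains both endpoints; (iii) the bags containing any fixed vertex form a subtree. All hold, so the decomposition is valid with width 2 − 1 = 1.

Yes; width 1.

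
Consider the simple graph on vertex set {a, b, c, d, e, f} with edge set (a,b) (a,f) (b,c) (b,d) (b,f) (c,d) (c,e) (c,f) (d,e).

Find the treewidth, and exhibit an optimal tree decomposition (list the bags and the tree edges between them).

Treewidth 2.
One such decomposition:
Bags: B1 = {b, c, d}  B2 = {b, c, f}  B3 = {c, d, e}  B4 = {a, b, f}
Tree: B1–B2, B1–B3, B2–B4

Every bag has size at most 3, so the width is 3 − 1 = 2 and tw(G) ≤ 2. On the other hand G contains the 3-clique {c, d, e}. A clique must lie in a single bag of any decomposition, so no decomposition can have width below 2. The upper and lower bounds meet at 2, so that is the treewidth.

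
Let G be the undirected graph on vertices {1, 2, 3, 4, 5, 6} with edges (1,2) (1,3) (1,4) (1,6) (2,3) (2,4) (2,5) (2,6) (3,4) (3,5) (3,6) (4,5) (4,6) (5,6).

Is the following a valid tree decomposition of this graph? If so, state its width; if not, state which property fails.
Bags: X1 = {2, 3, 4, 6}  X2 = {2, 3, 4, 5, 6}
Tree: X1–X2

A tree decomposition must satisfy three properties: every vertex lies in some bag; for every edge, both endpoints lie together in some bag; and for every vertex, the bags containing it form a connected subtree. Here vertex 1 appears in no bag, so the decomposition is invalid.

No — vertex 1 appears in no bag.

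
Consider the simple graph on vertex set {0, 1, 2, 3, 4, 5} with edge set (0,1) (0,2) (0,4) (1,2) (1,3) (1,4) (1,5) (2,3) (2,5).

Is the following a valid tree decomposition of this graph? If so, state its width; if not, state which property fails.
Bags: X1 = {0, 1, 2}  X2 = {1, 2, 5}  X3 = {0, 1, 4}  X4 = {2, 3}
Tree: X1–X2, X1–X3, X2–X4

A tree decomposition must satisfy three properties: every vertex lies in some bag; for every edge, both endpoints lie together in some bag; and for every vertex, the bags containing it form a connected subtree. Here edge (1,3) lies in no bag, so the decomposition is invalid.

No — edge (1,3) lies in no bag.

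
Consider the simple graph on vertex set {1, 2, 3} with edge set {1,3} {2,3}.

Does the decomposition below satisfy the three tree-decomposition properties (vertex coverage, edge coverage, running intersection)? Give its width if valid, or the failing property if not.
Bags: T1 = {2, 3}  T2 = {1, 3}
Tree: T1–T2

Yes; width 1.

Checking the three conditions: (i) the bags cover all of {1, 2, 3}; (ii) for each edge, some bag contains both endpoints; (iii) the bags containing any fixed vertex form a subtree. All hold, so the decomposition is valid with width 2 − 1 = 1.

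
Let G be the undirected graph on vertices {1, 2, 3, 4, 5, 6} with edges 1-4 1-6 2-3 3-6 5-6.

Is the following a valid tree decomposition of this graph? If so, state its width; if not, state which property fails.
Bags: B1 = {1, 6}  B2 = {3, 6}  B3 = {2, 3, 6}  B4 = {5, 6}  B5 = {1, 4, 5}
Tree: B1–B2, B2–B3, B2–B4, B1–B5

No — bags containing vertex 5 are not connected in the tree.

A tree decomposition must satisfy three properties: every vertex lies in some bag; for every edge, both endpoints lie together in some bag; and for every vertex, the bags containing it form a connected subtree. Here bags containing vertex 5 are not connected in the tree, so the decomposition is invalid.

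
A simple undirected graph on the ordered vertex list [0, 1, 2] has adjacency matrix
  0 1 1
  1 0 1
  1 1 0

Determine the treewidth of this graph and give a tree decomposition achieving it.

With just one bag of size 3, the width is 3 − 1 = 2, so tw(G) ≤ 2. On the other hand G contains the 3-clique {0, 1, 2}. A clique must lie in a single bag of any decomposition, so no decomposition can have width below 2. Hence tw(G) = 2 exactly.

Treewidth 2.
One optimal decomposition is:
Bags: B1 = {0, 1, 2}
Tree: (single bag)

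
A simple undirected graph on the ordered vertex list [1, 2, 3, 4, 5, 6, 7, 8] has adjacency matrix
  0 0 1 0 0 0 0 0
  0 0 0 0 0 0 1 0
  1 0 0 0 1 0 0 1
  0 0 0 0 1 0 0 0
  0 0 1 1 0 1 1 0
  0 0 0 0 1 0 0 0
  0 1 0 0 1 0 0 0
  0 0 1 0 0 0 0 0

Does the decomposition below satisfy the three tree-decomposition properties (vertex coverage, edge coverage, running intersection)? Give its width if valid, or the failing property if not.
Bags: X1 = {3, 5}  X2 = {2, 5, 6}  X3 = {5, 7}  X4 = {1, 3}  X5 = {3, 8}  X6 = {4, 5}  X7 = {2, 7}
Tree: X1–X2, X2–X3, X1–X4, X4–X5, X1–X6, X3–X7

A tree decomposition must satisfy three properties: every vertex lies in some bag; for every edge, both endpoints lie together in some bag; and for every vertex, the bags containing it form a connected subtree. Here bags containing vertex 2 are not connected in the tree, so the decomposition is invalid.

No — bags containing vertex 2 are not connected in the tree.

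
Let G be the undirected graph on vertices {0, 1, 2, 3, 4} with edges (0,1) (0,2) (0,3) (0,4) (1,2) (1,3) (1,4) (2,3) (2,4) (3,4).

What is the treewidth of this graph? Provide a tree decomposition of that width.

Treewidth 4.
One such decomposition:
Bags: B1 = {0, 1, 2, 3, 4}
Tree: (single bag)

A single bag containing all 5 vertices is trivially a valid decomposition of width 4. Conversely, {0, 1, 2, 3, 4} is a clique of size 5, and the vertices of any clique must share a bag in every tree decomposition; so some bag has ≥ 5 vertices and tw(G) ≥ 4. The upper and lower bounds meet at 4, so that is the treewidth.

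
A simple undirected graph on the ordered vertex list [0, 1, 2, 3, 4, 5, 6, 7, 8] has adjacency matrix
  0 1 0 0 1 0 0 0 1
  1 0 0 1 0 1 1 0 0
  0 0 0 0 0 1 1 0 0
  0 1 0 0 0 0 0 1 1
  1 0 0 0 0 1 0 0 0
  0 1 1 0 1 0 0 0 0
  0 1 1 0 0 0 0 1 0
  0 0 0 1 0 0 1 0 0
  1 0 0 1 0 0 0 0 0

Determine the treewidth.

A width-3 tree decomposition is:
Bags: B1 = {0, 4, 5, 8}  B2 = {0, 1, 5, 8}  B3 = {1, 3, 5, 8}  B4 = {1, 2, 3, 5}  B5 = {1, 2, 3, 6}  B6 = {2, 3, 6, 7}
Tree: B1–B2, B2–B3, B3–B4, B4–B5, B5–B6
The largest bag has 4 vertices, giving width 3; this decomposition certifies tw(G) ≤ 3. For the lower bound: the 4 vertex sets {0,4,8}, {5}, {1}, {2,3,6,7} are disjoint, each induces a connected subgraph, and every pair is joined by at least one edge of G. Contracting each set to a single vertex therefore yields K_{4} as a minor, and since treewidth is minor-monotone, tw(G) ≥ tw(K_{4}) = 3. Combining the bounds, tw(G) = 3.

3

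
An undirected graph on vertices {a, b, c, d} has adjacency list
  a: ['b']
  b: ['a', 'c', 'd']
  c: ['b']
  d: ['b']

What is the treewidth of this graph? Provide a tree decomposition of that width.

Treewidth 1.
One optimal decomposition is:
Bags: B1 = {b, c}  B2 = {b, d}  B3 = {a, b}
Tree: B1–B2, B1–B3

Every bag has size at most 2, so the width is 2 − 1 = 1 and tw(G) ≤ 1. Any graph with an edge has treewidth ≥ 1, and G has the edge c–b. Therefore the treewidth is 1.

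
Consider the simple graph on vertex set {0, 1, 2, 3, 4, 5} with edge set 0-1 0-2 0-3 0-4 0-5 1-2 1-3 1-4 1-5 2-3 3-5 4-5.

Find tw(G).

A width-3 tree decomposition is:
Bags: B1 = {0, 1, 3, 5}  B2 = {0, 1, 4, 5}  B3 = {0, 1, 2, 3}
Tree: B1–B2, B1–B3
Every bag has size at most 4, so the width is 4 − 1 = 3 and tw(G) ≤ 3. On the other hand G contains the 4-clique {0, 1, 2, 3}. A clique must lie in a single bag of any decomposition, so no decomposition can have width below 3. Hence tw(G) = 3 exactly.

3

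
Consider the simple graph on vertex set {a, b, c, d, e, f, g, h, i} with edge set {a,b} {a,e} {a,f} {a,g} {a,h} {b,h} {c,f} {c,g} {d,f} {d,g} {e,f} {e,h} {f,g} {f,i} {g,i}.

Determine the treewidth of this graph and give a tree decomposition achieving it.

Each bag holds 3 vertices, so the decomposition has width 2, which upper-bounds the treewidth. For the lower bound, the 3 vertices {a, e, h} are pairwise adjacent, and any tree decomposition puts a clique entirely inside one bag — forcing width ≥ 2. Hence tw(G) = 2 exactly.

Treewidth 2.
One optimal decomposition is:
Bags: B1 = {a, e, f}  B2 = {a, e, h}  B3 = {a, f, g}  B4 = {c, f, g}  B5 = {f, g, i}  B6 = {a, b, h}  B7 = {d, f, g}
Tree: B1–B2, B1–B3, B3–B4, B4–B5, B2–B6, B3–B7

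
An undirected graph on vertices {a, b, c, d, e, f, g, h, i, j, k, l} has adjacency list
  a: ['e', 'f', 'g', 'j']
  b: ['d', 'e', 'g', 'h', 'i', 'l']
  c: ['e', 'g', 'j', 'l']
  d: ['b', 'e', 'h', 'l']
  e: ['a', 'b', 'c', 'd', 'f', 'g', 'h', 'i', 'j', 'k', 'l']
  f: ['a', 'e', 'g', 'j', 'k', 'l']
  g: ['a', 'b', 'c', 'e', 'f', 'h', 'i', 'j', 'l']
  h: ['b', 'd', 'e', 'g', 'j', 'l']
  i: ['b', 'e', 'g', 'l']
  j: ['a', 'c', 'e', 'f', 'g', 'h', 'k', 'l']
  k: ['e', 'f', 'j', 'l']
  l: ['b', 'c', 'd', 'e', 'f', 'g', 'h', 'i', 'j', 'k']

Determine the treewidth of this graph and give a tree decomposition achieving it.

Every bag has size at most 5, so the width is 5 − 1 = 4 and tw(G) ≤ 4. On the other hand G contains the 5-clique {a, e, f, g, j}. A clique must lie in a single bag of any decomposition, so no decomposition can have width below 4. Combining the bounds, tw(G) = 4.

Treewidth 4.
One such decomposition:
Bags: B1 = {c, e, g, j, l}  B2 = {e, g, h, j, l}  B3 = {b, e, g, h, l}  B4 = {b, d, e, h, l}  B5 = {b, e, g, i, l}  B6 = {e, f, g, j, l}  B7 = {a, e, f, g, j}  B8 = {e, f, j, k, l}
Tree: B1–B2, B2–B3, B3–B4, B3–B5, B1–B6, B6–B7, B6–B8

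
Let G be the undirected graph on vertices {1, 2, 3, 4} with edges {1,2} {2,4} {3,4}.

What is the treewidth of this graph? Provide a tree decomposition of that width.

The largest bag has 2 vertices, giving width 1; this decomposition certifies tw(G) ≤ 1. Since G has at least one edge (e.g. 3–4), it is not an edgeless graph, so tw(G) ≥ 1. Therefore the treewidth is 1.

Treewidth 1.
One optimal decomposition is:
Bags: B1 = {3, 4}  B2 = {2, 4}  B3 = {1, 2}
Tree: B1–B2, B2–B3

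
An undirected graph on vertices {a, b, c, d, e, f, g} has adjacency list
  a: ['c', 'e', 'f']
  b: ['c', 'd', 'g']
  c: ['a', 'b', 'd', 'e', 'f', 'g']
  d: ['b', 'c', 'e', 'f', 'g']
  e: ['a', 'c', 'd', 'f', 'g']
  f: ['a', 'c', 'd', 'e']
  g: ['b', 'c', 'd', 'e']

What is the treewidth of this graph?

3

A width-3 tree decomposition is:
Bags: B1 = {c, d, e, g}  B2 = {c, d, e, f}  B3 = {b, c, d, g}  B4 = {a, c, e, f}
Tree: B1–B2, B1–B3, B2–B4
Every bag has size at most 4, so the width is 4 − 1 = 3 and tw(G) ≤ 3. For the lower bound, the 4 vertices {c, d, e, g} are pairwise adjacent, and any tree decomposition puts a clique entirely inside one bag — forcing width ≥ 3. Combining the bounds, tw(G) = 3.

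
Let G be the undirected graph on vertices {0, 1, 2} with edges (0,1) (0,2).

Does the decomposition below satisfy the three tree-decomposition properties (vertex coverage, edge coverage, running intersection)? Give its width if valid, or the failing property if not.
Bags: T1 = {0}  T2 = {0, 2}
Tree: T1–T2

No — vertex 1 appears in no bag.

A tree decomposition must satisfy three properties: every vertex lies in some bag; for every edge, both endpoints lie together in some bag; and for every vertex, the bags containing it form a connected subtree. Here vertex 1 appears in no bag, so the decomposition is invalid.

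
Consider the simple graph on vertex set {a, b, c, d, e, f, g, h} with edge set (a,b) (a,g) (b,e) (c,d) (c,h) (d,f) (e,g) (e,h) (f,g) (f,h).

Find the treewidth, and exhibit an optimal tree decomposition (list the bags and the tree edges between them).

Each bag holds 3 vertices, so the decomposition has width 2, which upper-bounds the treewidth. For the lower bound, G contains the cycle a–b–e–g–a, so G is not a forest; only forests have treewidth ≤ 1, hence tw(G) ≥ 2. Therefore the treewidth is 2.

Treewidth 2.
One such decomposition:
Bags: B1 = {a, b, g}  B2 = {b, e, g}  B3 = {e, f, g}  B4 = {e, f, h}  B5 = {d, f, h}  B6 = {c, d, h}
Tree: B1–B2, B2–B3, B3–B4, B4–B5, B5–B6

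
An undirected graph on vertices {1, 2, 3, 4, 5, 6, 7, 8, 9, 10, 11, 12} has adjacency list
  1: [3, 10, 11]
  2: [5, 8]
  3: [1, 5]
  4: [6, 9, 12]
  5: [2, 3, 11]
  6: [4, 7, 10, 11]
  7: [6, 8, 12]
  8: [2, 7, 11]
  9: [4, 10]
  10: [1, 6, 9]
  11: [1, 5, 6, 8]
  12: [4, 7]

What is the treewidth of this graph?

3

A width-3 tree decomposition is:
Bags: B1 = {4, 9, 10, 12}  B2 = {4, 6, 10, 12}  B3 = {6, 7, 10, 12}  B4 = {1, 6, 7, 10}  B5 = {1, 6, 7, 11}  B6 = {1, 7, 8, 11}  B7 = {1, 3, 8, 11}  B8 = {3, 5, 8, 11}  B9 = {2, 3, 5, 8}
Tree: B1–B2, B2–B3, B3–B4, B4–B5, B5–B6, B6–B7, B7–B8, B8–B9
The largest bag has 4 vertices, giving width 3; this decomposition certifies tw(G) ≤ 3. For the lower bound: the 4 vertex sets {4,9,12}, {10}, {6}, {1,7,8,11} are disjoint, each induces a connected subgraph, and every pair is joined by at least one edge of G. Contracting each set to a single vertex therefore yields K_{4} as a minor, and since treewidth is minor-monotone, tw(G) ≥ tw(K_{4}) = 3. Therefore the treewidth is 3.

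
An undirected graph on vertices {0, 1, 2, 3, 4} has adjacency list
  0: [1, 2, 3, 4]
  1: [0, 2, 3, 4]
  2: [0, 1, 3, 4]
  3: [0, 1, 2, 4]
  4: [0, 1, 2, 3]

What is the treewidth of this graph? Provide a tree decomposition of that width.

Treewidth 4.
One such decomposition:
Bags: B1 = {0, 1, 2, 3, 4}
Tree: (single bag)

With just one bag of size 5, the width is 5 − 1 = 4, so tw(G) ≤ 4. On the other hand G contains the 5-clique {0, 1, 2, 3, 4}. A clique must lie in a single bag of any decomposition, so no decomposition can have width below 4. Hence tw(G) = 4 exactly.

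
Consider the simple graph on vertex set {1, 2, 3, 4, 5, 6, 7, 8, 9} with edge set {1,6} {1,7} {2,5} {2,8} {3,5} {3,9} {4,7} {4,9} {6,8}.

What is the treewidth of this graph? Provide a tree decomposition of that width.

Treewidth 2.
Bags: B1 = {1, 4, 7}  B2 = {1, 4, 9}  B3 = {1, 3, 9}  B4 = {1, 3, 5}  B5 = {1, 2, 5}  B6 = {1, 2, 8}  B7 = {1, 6, 8}
Tree: B1–B2, B2–B3, B3–B4, B4–B5, B5–B6, B6–B7

The largest bag has 3 vertices, giving width 2; this decomposition certifies tw(G) ≤ 2. The edges 1–7–4–9–3–5–2–8–6–1 form a cycle, so G is not a tree and its treewidth is at least 2. Combining the bounds, tw(G) = 2.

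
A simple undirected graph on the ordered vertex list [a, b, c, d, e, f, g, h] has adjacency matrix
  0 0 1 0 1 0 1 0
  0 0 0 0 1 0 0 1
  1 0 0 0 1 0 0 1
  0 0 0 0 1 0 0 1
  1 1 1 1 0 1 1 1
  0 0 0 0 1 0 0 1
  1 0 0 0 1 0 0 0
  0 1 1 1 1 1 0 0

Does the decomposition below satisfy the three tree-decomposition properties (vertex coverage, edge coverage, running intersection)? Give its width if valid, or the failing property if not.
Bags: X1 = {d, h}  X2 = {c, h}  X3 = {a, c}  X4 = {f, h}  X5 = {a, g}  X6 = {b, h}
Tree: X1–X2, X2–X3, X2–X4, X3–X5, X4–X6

No — vertex e appears in no bag.

A tree decomposition must satisfy three properties: every vertex lies in some bag; for every edge, both endpoints lie together in some bag; and for every vertex, the bags containing it form a connected subtree. Here vertex e appears in no bag, so the decomposition is invalid.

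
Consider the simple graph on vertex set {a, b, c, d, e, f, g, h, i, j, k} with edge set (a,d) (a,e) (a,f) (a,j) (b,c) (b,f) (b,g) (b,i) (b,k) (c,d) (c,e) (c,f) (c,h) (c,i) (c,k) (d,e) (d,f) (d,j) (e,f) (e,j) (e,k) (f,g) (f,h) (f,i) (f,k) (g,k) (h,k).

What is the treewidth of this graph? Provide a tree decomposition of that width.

Treewidth 3.
Bags: B1 = {b, c, f, k}  B2 = {c, e, f, k}  B3 = {b, f, g, k}  B4 = {c, d, e, f}  B5 = {b, c, f, i}  B6 = {c, f, h, k}  B7 = {a, d, e, f}  B8 = {a, d, e, j}
Tree: B1–B2, B1–B3, B2–B4, B1–B5, B2–B6, B4–B7, B7–B8

Every bag has size at most 4, so the width is 4 − 1 = 3 and tw(G) ≤ 3. Conversely, {a, d, e, j} is a clique of size 4, and the vertices of any clique must share a bag in every tree decomposition; so some bag has ≥ 4 vertices and tw(G) ≥ 3. Hence tw(G) = 3 exactly.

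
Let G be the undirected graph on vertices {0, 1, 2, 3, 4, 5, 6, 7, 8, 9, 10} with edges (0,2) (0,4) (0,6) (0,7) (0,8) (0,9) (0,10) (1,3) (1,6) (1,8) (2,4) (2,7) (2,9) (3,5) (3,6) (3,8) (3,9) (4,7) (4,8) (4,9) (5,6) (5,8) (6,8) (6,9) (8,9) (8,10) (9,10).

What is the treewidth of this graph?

3

A width-3 tree decomposition is:
Bags: B1 = {3, 6, 8, 9}  B2 = {1, 3, 6, 8}  B3 = {0, 6, 8, 9}  B4 = {0, 4, 8, 9}  B5 = {0, 2, 4, 9}  B6 = {3, 5, 6, 8}  B7 = {0, 8, 9, 10}  B8 = {0, 2, 4, 7}
Tree: B1–B2, B1–B3, B3–B4, B4–B5, B2–B6, B3–B7, B5–B8
Each bag holds 4 vertices, so the decomposition has width 3, which upper-bounds the treewidth. On the other hand G contains the 4-clique {0, 8, 9, 10}. A clique must lie in a single bag of any decomposition, so no decomposition can have width below 3. Combining the bounds, tw(G) = 3.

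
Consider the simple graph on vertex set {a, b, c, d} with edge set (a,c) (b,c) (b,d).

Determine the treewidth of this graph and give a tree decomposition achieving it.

Treewidth 1.
One optimal decomposition is:
Bags: B1 = {b, d}  B2 = {b, c}  B3 = {a, c}
Tree: B1–B2, B2–B3

Every bag has size at most 2, so the width is 2 − 1 = 1 and tw(G) ≤ 1. Since G has at least one edge (e.g. d–b), it is not an edgeless graph, so tw(G) ≥ 1. Combining the bounds, tw(G) = 1.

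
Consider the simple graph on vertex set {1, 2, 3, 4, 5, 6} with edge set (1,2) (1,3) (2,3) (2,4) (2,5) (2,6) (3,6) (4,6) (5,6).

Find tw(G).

2

A width-2 tree decomposition is:
Bags: B1 = {2, 3, 6}  B2 = {2, 5, 6}  B3 = {2, 4, 6}  B4 = {1, 2, 3}
Tree: B1–B2, B1–B3, B1–B4
Each bag holds 3 vertices, so the decomposition has width 2, which upper-bounds the treewidth. For the lower bound, the 3 vertices {1, 2, 3} are pairwise adjacent, and any tree decomposition puts a clique entirely inside one bag — forcing width ≥ 2. Hence tw(G) = 2 exactly.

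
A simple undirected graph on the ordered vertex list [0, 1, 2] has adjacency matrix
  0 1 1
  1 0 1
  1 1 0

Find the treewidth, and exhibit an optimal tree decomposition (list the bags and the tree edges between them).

A single bag containing all 3 vertices is trivially a valid decomposition of width 2. On the other hand G contains the 3-clique {0, 1, 2}. A clique must lie in a single bag of any decomposition, so no decomposition can have width below 2. Hence tw(G) = 2 exactly.

Treewidth 2.
Bags: B1 = {0, 1, 2}
Tree: (single bag)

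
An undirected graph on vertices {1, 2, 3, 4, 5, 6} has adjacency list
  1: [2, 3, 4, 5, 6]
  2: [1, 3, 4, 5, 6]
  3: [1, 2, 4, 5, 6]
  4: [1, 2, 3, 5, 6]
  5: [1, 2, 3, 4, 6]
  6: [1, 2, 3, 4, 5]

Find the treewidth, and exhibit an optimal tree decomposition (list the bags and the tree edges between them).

Treewidth 5.
One optimal decomposition is:
Bags: B1 = {1, 2, 3, 4, 5, 6}
Tree: (single bag)

With just one bag of size 6, the width is 6 − 1 = 5, so tw(G) ≤ 5. For the lower bound, the 6 vertices {1, 2, 3, 4, 5, 6} are pairwise adjacent, and any tree decomposition puts a clique entirely inside one bag — forcing width ≥ 5. Therefore the treewidth is 5.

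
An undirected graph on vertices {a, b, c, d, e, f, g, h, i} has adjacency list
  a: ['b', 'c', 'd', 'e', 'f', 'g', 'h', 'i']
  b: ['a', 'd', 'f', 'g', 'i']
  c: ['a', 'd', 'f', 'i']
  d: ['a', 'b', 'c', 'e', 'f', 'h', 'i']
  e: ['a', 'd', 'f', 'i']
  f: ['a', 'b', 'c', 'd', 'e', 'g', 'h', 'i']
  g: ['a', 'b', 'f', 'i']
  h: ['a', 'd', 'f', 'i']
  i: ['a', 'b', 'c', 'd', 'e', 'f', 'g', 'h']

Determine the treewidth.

A width-4 tree decomposition is:
Bags: B1 = {a, d, e, f, i}  B2 = {a, b, d, f, i}  B3 = {a, c, d, f, i}  B4 = {a, d, f, h, i}  B5 = {a, b, f, g, i}
Tree: B1–B2, B1–B3, B1–B4, B2–B5
Every bag has size at most 5, so the width is 5 − 1 = 4 and tw(G) ≤ 4. Conversely, {a, d, e, f, i} is a clique of size 5, and the vertices of any clique must share a bag in every tree decomposition; so some bag has ≥ 5 vertices and tw(G) ≥ 4. Hence tw(G) = 4 exactly.

4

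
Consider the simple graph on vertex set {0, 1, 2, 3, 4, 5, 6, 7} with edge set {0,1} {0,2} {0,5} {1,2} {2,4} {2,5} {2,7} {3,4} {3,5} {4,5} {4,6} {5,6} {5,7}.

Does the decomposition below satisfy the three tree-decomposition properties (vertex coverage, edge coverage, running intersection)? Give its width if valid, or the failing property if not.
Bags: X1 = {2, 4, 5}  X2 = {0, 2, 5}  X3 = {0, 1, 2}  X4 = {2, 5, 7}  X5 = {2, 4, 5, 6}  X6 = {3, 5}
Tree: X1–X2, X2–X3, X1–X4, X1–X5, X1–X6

A tree decomposition must satisfy three properties: every vertex lies in some bag; for every edge, both endpoints lie together in some bag; and for every vertex, the bags containing it form a connected subtree. Here edge (4,3) lies in no bag, so the decomposition is invalid.

No — edge (4,3) lies in no bag.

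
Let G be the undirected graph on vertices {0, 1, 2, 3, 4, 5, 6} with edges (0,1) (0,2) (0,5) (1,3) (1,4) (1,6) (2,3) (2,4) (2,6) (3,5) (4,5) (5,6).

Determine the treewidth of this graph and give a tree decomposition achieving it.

Treewidth 3.
One optimal decomposition is:
Bags: B1 = {1, 2, 3, 5}  B2 = {1, 2, 4, 5}  B3 = {1, 2, 5, 6}  B4 = {0, 1, 2, 5}
Tree: B1–B2, B2–B3, B3–B4

Each bag holds 4 vertices, so the decomposition has width 3, which upper-bounds the treewidth. For the lower bound: the 4 vertex sets {1,3}, {4,5}, {2}, {6} are disjoint, each induces a connected subgraph, and every pair is joined by at least one edge of G. Contracting each set to a single vertex therefore yields K_{4} as a minor, and since treewidth is minor-monotone, tw(G) ≥ tw(K_{4}) = 3. Combining the bounds, tw(G) = 3.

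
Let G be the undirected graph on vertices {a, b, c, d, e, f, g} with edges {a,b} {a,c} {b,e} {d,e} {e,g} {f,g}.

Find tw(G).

A width-1 tree decomposition is:
Bags: B1 = {e, g}  B2 = {b, e}  B3 = {f, g}  B4 = {a, b}  B5 = {d, e}  B6 = {a, c}
Tree: B1–B2, B1–B3, B2–B4, B1–B5, B4–B6
Each bag holds 2 vertices, so the decomposition has width 1, which upper-bounds the treewidth. Since G has at least one edge (e.g. e–g), it is not an edgeless graph, so tw(G) ≥ 1. Therefore the treewidth is 1.

1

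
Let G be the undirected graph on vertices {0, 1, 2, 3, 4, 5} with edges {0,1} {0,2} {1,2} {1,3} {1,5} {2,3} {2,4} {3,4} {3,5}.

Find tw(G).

A width-2 tree decomposition is:
Bags: B1 = {0, 1, 2}  B2 = {1, 2, 3}  B3 = {1, 3, 5}  B4 = {2, 3, 4}
Tree: B1–B2, B2–B3, B2–B4
Each bag holds 3 vertices, so the decomposition has width 2, which upper-bounds the treewidth. Conversely, {0, 1, 2} is a clique of size 3, and the vertices of any clique must share a bag in every tree decomposition; so some bag has ≥ 3 vertices and tw(G) ≥ 2. Therefore the treewidth is 2.

2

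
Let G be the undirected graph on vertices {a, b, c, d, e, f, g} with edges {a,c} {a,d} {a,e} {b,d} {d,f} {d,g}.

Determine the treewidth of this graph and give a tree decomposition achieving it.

Treewidth 1.
Bags: B1 = {d, g}  B2 = {a, d}  B3 = {d, f}  B4 = {a, e}  B5 = {b, d}  B6 = {a, c}
Tree: B1–B2, B2–B3, B2–B4, B3–B5, B2–B6

Each bag holds 2 vertices, so the decomposition has width 1, which upper-bounds the treewidth. Any graph with an edge has treewidth ≥ 1, and G has the edge g–d. Combining the bounds, tw(G) = 1.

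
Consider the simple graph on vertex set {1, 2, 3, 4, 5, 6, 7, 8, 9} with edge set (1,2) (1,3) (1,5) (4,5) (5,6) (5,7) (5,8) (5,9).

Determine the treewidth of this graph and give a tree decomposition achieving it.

Treewidth 1.
One such decomposition:
Bags: B1 = {1, 5}  B2 = {1, 3}  B3 = {5, 8}  B4 = {5, 7}  B5 = {4, 5}  B6 = {5, 9}  B7 = {5, 6}  B8 = {1, 2}
Tree: B1–B2, B1–B3, B3–B4, B3–B5, B3–B6, B3–B7, B1–B8

Every bag has size at most 2, so the width is 2 − 1 = 1 and tw(G) ≤ 1. G has an edge, so its treewidth is at least 1. The upper and lower bounds meet at 1, so that is the treewidth.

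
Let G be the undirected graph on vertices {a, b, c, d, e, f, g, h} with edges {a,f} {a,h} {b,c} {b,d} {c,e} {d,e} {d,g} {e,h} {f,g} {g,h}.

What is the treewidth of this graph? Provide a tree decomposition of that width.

Every bag has size at most 3, so the width is 3 − 1 = 2 and tw(G) ≤ 2. For the lower bound, G contains the cycle c–b–d–e–c, so G is not a forest; only forests have treewidth ≤ 1, hence tw(G) ≥ 2. Hence tw(G) = 2 exactly.

Treewidth 2.
Bags: B1 = {b, c, e}  B2 = {b, d, e}  B3 = {d, e, h}  B4 = {d, g, h}  B5 = {a, g, h}  B6 = {a, f, g}
Tree: B1–B2, B2–B3, B3–B4, B4–B5, B5–B6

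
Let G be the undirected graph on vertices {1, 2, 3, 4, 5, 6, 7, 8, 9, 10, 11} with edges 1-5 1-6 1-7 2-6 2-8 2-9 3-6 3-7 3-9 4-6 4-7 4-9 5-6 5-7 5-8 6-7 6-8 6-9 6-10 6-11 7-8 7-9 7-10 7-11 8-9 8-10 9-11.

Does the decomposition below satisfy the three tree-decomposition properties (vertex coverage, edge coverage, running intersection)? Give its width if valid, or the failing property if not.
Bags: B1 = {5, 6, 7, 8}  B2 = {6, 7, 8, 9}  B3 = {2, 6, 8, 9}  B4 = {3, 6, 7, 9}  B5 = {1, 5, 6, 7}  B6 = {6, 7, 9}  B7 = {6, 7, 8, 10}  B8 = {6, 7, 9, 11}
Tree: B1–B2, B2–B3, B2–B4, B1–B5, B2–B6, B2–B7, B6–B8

No — vertex 4 appears in no bag.

A tree decomposition must satisfy three properties: every vertex lies in some bag; for every edge, both endpoints lie together in some bag; and for every vertex, the bags containing it form a connected subtree. Here vertex 4 appears in no bag, so the decomposition is invalid.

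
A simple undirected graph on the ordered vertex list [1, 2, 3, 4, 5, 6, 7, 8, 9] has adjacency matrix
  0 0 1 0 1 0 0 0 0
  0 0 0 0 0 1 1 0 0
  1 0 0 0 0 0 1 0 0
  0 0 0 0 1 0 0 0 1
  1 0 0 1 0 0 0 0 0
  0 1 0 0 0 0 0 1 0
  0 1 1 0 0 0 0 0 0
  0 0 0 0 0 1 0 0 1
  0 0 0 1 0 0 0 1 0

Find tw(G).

2

A width-2 tree decomposition is:
Bags: B1 = {1, 4, 5}  B2 = {1, 4, 9}  B3 = {1, 8, 9}  B4 = {1, 6, 8}  B5 = {1, 2, 6}  B6 = {1, 2, 7}  B7 = {1, 3, 7}
Tree: B1–B2, B2–B3, B3–B4, B4–B5, B5–B6, B6–B7
Each bag holds 3 vertices, so the decomposition has width 2, which upper-bounds the treewidth. The edges 1–5–4–9–8–6–2–7–3–1 form a cycle, so G is not a tree and its treewidth is at least 2. Therefore the treewidth is 2.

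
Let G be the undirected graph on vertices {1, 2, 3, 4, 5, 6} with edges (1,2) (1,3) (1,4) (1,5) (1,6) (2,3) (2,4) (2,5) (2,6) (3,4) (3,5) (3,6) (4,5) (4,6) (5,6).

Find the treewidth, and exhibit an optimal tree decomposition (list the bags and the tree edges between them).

Treewidth 5.
One such decomposition:
Bags: B1 = {1, 2, 3, 4, 5, 6}
Tree: (single bag)

With just one bag of size 6, the width is 6 − 1 = 5, so tw(G) ≤ 5. For the lower bound, the 6 vertices {1, 2, 3, 4, 5, 6} are pairwise adjacent, and any tree decomposition puts a clique entirely inside one bag — forcing width ≥ 5. Hence tw(G) = 5 exactly.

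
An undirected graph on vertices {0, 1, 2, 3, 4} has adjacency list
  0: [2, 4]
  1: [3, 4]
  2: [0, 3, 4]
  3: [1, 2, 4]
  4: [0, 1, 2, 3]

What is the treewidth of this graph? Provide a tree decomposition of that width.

Each bag holds 3 vertices, so the decomposition has width 2, which upper-bounds the treewidth. Conversely, {1, 3, 4} is a clique of size 3, and the vertices of any clique must share a bag in every tree decomposition; so some bag has ≥ 3 vertices and tw(G) ≥ 2. Hence tw(G) = 2 exactly.

Treewidth 2.
One optimal decomposition is:
Bags: B1 = {2, 3, 4}  B2 = {0, 2, 4}  B3 = {1, 3, 4}
Tree: B1–B2, B1–B3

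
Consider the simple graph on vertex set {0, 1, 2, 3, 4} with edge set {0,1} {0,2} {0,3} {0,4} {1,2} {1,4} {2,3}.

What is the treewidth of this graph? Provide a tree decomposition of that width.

The largest bag has 3 vertices, giving width 2; this decomposition certifies tw(G) ≤ 2. Conversely, {0, 1, 2} is a clique of size 3, and the vertices of any clique must share a bag in every tree decomposition; so some bag has ≥ 3 vertices and tw(G) ≥ 2. Hence tw(G) = 2 exactly.

Treewidth 2.
Bags: B1 = {0, 1, 2}  B2 = {0, 2, 3}  B3 = {0, 1, 4}
Tree: B1–B2, B1–B3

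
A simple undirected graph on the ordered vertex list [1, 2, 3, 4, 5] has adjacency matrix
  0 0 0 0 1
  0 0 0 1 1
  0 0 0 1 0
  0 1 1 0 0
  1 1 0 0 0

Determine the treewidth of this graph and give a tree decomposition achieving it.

The largest bag has 2 vertices, giving width 1; this decomposition certifies tw(G) ≤ 1. Any graph with an edge has treewidth ≥ 1, and G has the edge 2–5. Therefore the treewidth is 1.

Treewidth 1.
Bags: B1 = {2, 5}  B2 = {2, 4}  B3 = {3, 4}  B4 = {1, 5}
Tree: B1–B2, B2–B3, B1–B4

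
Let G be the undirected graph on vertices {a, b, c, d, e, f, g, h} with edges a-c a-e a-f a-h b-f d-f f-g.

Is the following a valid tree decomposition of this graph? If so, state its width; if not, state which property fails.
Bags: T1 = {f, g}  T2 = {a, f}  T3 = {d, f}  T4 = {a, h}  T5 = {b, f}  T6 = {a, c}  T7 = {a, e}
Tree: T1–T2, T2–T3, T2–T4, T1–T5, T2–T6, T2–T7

Yes; width 1.

Checking the three conditions: (i) the bags cover all of {a, b, c, d, e, f, g, h}; (ii) for each edge, some bag contains both endpoints; (iii) the bags containing any fixed vertex form a subtree. All hold, so the decomposition is valid with width 2 − 1 = 1.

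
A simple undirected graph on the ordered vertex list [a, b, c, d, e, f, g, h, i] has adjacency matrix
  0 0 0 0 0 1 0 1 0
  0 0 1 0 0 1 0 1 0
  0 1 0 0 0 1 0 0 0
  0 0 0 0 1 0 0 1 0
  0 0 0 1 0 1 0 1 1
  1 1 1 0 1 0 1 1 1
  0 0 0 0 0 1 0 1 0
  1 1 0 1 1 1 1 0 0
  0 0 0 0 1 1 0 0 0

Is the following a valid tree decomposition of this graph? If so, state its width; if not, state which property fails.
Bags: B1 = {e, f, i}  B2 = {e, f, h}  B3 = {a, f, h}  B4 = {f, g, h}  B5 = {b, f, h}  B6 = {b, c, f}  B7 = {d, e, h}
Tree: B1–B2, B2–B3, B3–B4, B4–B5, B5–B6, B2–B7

Yes; width 2.

Vertex coverage: the bags together contain {a, b, c, d, e, f, g, h, i}, the full vertex set. Edge coverage: each edge of G has both endpoints in at least one bag. Running intersection: for every vertex, the bags containing it form a connected subtree. All three properties hold, so this is a valid tree decomposition of width max|bag| − 1 = 2, and hence tw(G) ≤ 2.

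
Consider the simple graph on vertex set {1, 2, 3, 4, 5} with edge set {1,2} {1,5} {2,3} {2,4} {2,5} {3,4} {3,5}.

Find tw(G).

2

A width-2 tree decomposition is:
Bags: B1 = {2, 3, 4}  B2 = {2, 3, 5}  B3 = {1, 2, 5}
Tree: B1–B2, B2–B3
Every bag has size at most 3, so the width is 3 − 1 = 2 and tw(G) ≤ 2. Conversely, {1, 2, 5} is a clique of size 3, and the vertices of any clique must share a bag in every tree decomposition; so some bag has ≥ 3 vertices and tw(G) ≥ 2. The upper and lower bounds meet at 2, so that is the treewidth.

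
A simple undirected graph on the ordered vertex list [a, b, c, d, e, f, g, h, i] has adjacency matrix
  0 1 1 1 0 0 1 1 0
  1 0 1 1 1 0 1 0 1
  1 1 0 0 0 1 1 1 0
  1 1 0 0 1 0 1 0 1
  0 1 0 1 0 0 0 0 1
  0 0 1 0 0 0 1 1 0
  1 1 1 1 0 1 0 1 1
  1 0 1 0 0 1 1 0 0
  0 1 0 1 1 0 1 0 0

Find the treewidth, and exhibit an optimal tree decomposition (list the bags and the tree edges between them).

Treewidth 3.
One optimal decomposition is:
Bags: B1 = {a, b, d, g}  B2 = {a, b, c, g}  B3 = {a, c, g, h}  B4 = {b, d, g, i}  B5 = {b, d, e, i}  B6 = {c, f, g, h}
Tree: B1–B2, B2–B3, B1–B4, B4–B5, B3–B6

Each bag holds 4 vertices, so the decomposition has width 3, which upper-bounds the treewidth. Conversely, {a, c, g, h} is a clique of size 4, and the vertices of any clique must share a bag in every tree decomposition; so some bag has ≥ 4 vertices and tw(G) ≥ 3. Hence tw(G) = 3 exactly.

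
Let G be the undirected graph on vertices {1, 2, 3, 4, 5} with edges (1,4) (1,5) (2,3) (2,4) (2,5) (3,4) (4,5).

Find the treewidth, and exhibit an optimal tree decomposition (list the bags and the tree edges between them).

Each bag holds 3 vertices, so the decomposition has width 2, which upper-bounds the treewidth. For the lower bound, the 3 vertices {1, 4, 5} are pairwise adjacent, and any tree decomposition puts a clique entirely inside one bag — forcing width ≥ 2. The upper and lower bounds meet at 2, so that is the treewidth.

Treewidth 2.
One such decomposition:
Bags: B1 = {2, 4, 5}  B2 = {2, 3, 4}  B3 = {1, 4, 5}
Tree: B1–B2, B1–B3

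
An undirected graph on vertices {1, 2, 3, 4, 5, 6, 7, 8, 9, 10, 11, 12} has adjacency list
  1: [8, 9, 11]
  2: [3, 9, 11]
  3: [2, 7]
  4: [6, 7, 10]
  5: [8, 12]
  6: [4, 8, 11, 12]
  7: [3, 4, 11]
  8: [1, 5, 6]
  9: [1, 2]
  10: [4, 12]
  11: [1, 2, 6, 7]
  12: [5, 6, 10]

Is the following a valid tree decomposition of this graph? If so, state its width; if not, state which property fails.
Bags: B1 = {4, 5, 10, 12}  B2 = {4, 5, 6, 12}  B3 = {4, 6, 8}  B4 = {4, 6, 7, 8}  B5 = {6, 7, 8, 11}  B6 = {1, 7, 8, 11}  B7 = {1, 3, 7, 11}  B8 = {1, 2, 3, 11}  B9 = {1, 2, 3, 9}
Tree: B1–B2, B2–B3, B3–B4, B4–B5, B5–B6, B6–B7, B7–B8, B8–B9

No — edge (5,8) lies in no bag.

A tree decomposition must satisfy three properties: every vertex lies in some bag; for every edge, both endpoints lie together in some bag; and for every vertex, the bags containing it form a connected subtree. Here edge (5,8) lies in no bag, so the decomposition is invalid.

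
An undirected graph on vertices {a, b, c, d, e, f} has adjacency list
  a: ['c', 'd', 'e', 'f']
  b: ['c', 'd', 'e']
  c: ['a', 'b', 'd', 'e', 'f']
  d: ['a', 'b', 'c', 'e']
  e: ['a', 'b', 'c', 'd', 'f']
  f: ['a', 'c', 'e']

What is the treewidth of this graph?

3

A width-3 tree decomposition is:
Bags: B1 = {a, c, d, e}  B2 = {b, c, d, e}  B3 = {a, c, e, f}
Tree: B1–B2, B1–B3
Every bag has size at most 4, so the width is 4 − 1 = 3 and tw(G) ≤ 3. For the lower bound, the 4 vertices {a, c, d, e} are pairwise adjacent, and any tree decomposition puts a clique entirely inside one bag — forcing width ≥ 3. Therefore the treewidth is 3.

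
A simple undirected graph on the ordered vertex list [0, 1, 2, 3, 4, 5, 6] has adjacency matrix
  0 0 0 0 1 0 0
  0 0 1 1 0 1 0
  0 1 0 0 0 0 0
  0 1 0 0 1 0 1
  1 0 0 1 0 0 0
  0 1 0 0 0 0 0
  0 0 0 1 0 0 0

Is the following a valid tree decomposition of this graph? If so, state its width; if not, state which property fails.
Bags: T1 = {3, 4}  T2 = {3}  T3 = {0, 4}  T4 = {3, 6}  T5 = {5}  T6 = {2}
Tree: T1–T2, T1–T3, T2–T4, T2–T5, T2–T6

No — vertex 1 appears in no bag.

A tree decomposition must satisfy three properties: every vertex lies in some bag; for every edge, both endpoints lie together in some bag; and for every vertex, the bags containing it form a connected subtree. Here vertex 1 appears in no bag, so the decomposition is invalid.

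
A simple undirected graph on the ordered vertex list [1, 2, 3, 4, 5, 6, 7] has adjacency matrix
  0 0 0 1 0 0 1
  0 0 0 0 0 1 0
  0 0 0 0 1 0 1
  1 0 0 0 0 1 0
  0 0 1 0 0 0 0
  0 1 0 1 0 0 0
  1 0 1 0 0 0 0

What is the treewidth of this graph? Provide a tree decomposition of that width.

Every bag has size at most 2, so the width is 2 − 1 = 1 and tw(G) ≤ 1. Since G has at least one edge (e.g. 5–3), it is not an edgeless graph, so tw(G) ≥ 1. The upper and lower bounds meet at 1, so that is the treewidth.

Treewidth 1.
One such decomposition:
Bags: B1 = {3, 5}  B2 = {3, 7}  B3 = {1, 7}  B4 = {1, 4}  B5 = {4, 6}  B6 = {2, 6}
Tree: B1–B2, B2–B3, B3–B4, B4–B5, B5–B6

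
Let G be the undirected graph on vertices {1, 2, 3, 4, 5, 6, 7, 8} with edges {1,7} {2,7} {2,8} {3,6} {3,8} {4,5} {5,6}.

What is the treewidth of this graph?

1

A width-1 tree decomposition is:
Bags: B1 = {1, 7}  B2 = {2, 7}  B3 = {2, 8}  B4 = {3, 8}  B5 = {3, 6}  B6 = {5, 6}  B7 = {4, 5}
Tree: B1–B2, B2–B3, B3–B4, B4–B5, B5–B6, B6–B7
Every bag has size at most 2, so the width is 2 − 1 = 1 and tw(G) ≤ 1. Any graph with an edge has treewidth ≥ 1, and G has the edge 1–7. Therefore the treewidth is 1.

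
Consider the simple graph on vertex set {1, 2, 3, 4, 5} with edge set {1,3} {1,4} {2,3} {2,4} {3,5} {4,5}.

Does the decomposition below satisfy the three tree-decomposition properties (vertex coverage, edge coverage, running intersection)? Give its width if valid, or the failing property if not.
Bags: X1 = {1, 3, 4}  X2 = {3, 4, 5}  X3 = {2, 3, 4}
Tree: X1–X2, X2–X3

Checking the three conditions: (i) the bags cover all of {1, 2, 3, 4, 5}; (ii) for each edge, some bag contains both endpoints; (iii) the bags containing any fixed vertex form a subtree. All hold, so the decomposition is valid with width 3 − 1 = 2.

Yes; width 2.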